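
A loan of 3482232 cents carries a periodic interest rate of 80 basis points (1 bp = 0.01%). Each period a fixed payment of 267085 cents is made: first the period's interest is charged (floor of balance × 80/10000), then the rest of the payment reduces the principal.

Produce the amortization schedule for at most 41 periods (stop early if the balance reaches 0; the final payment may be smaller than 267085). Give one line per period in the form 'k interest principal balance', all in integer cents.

1. interest=⌊3482232·80/10000⌋=27857; principal=267085-27857=239228; balance=3482232-239228=3243004
2. interest=⌊3243004·80/10000⌋=25944; principal=267085-25944=241141; balance=3243004-241141=3001863
3. interest=⌊3001863·80/10000⌋=24014; principal=267085-24014=243071; balance=3001863-243071=2758792
4. interest=⌊2758792·80/10000⌋=22070; principal=267085-22070=245015; balance=2758792-245015=2513777
5. interest=⌊2513777·80/10000⌋=20110; principal=267085-20110=246975; balance=2513777-246975=2266802
6. interest=⌊2266802·80/10000⌋=18134; principal=267085-18134=248951; balance=2266802-248951=2017851
7. interest=⌊2017851·80/10000⌋=16142; principal=267085-16142=250943; balance=2017851-250943=1766908
8. interest=⌊1766908·80/10000⌋=14135; principal=267085-14135=252950; balance=1766908-252950=1513958
9. interest=⌊1513958·80/10000⌋=12111; principal=267085-12111=254974; balance=1513958-254974=1258984
10. interest=⌊1258984·80/10000⌋=10071; principal=267085-10071=257014; balance=1258984-257014=1001970
11. interest=⌊1001970·80/10000⌋=8015; principal=267085-8015=259070; balance=1001970-259070=742900
12. interest=⌊742900·80/10000⌋=5943; principal=267085-5943=261142; balance=742900-261142=481758
13. interest=⌊481758·80/10000⌋=3854; principal=267085-3854=263231; balance=481758-263231=218527
14. interest=⌊218527·80/10000⌋=1748; principal=min(267085-1748,218527)=218527; balance=218527-218527=0

1 27857 239228 3243004
2 25944 241141 3001863
3 24014 243071 2758792
4 22070 245015 2513777
5 20110 246975 2266802
6 18134 248951 2017851
7 16142 250943 1766908
8 14135 252950 1513958
9 12111 254974 1258984
10 10071 257014 1001970
11 8015 259070 742900
12 5943 261142 481758
13 3854 263231 218527
14 1748 218527 0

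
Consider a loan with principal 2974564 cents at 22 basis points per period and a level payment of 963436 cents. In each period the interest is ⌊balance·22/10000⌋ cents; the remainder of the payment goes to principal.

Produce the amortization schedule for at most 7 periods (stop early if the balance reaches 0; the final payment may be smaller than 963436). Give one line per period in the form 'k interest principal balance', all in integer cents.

1 6544 956892 2017672
2 4438 958998 1058674
3 2329 961107 97567
4 214 97567 0

1. interest=⌊2974564·22/10000⌋=6544; principal=963436-6544=956892; balance=2974564-956892=2017672
2. interest=⌊2017672·22/10000⌋=4438; principal=963436-4438=958998; balance=2017672-958998=1058674
3. interest=⌊1058674·22/10000⌋=2329; principal=963436-2329=961107; balance=1058674-961107=97567
4. interest=⌊97567·22/10000⌋=214; principal=min(963436-214,97567)=97567; balance=97567-97567=0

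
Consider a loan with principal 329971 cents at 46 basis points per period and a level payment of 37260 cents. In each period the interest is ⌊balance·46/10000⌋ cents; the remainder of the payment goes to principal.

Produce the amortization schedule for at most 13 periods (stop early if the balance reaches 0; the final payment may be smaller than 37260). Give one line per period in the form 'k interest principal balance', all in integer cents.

1 1517 35743 294228
2 1353 35907 258321
3 1188 36072 222249
4 1022 36238 186011
5 855 36405 149606
6 688 36572 113034
7 519 36741 76293
8 350 36910 39383
9 181 37079 2304
10 10 2304 0

1. interest=⌊329971·46/10000⌋=1517; principal=37260-1517=35743; balance=329971-35743=294228
2. interest=⌊294228·46/10000⌋=1353; principal=37260-1353=35907; balance=294228-35907=258321
3. interest=⌊258321·46/10000⌋=1188; principal=37260-1188=36072; balance=258321-36072=222249
4. interest=⌊222249·46/10000⌋=1022; principal=37260-1022=36238; balance=222249-36238=186011
5. interest=⌊186011·46/10000⌋=855; principal=37260-855=36405; balance=186011-36405=149606
6. interest=⌊149606·46/10000⌋=688; principal=37260-688=36572; balance=149606-36572=113034
7. interest=⌊113034·46/10000⌋=519; principal=37260-519=36741; balance=113034-36741=76293
8. interest=⌊76293·46/10000⌋=350; principal=37260-350=36910; balance=76293-36910=39383
9. interest=⌊39383·46/10000⌋=181; principal=37260-181=37079; balance=39383-37079=2304
10. interest=⌊2304·46/10000⌋=10; principal=min(37260-10,2304)=2304; balance=2304-2304=0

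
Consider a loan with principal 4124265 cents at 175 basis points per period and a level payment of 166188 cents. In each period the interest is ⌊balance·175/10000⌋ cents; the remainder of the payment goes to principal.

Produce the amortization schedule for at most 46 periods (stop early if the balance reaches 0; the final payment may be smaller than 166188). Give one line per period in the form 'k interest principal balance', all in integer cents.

1 72174 94014 4030251
2 70529 95659 3934592
3 68855 97333 3837259
4 67152 99036 3738223
5 65418 100770 3637453
6 63655 102533 3534920
7 61861 104327 3430593
8 60035 106153 3324440
9 58177 108011 3216429
10 56287 109901 3106528
11 54364 111824 2994704
12 52407 113781 2880923
13 50416 115772 2765151
14 48390 117798 2647353
15 46328 119860 2527493
16 44231 121957 2405536
17 42096 124092 2281444
18 39925 126263 2155181
19 37715 128473 2026708
20 35467 130721 1895987
21 33179 133009 1762978
22 30852 135336 1627642
23 28483 137705 1489937
24 26073 140115 1349822
25 23621 142567 1207255
26 21126 145062 1062193
27 18588 147600 914593
28 16005 150183 764410
29 13377 152811 611599
30 10702 155486 456113
31 7981 158207 297906
32 5213 160975 136931
33 2396 136931 0

1. interest=⌊4124265·175/10000⌋=72174; principal=166188-72174=94014; balance=4124265-94014=4030251
2. interest=⌊4030251·175/10000⌋=70529; principal=166188-70529=95659; balance=4030251-95659=3934592
3. interest=⌊3934592·175/10000⌋=68855; principal=166188-68855=97333; balance=3934592-97333=3837259
4. interest=⌊3837259·175/10000⌋=67152; principal=166188-67152=99036; balance=3837259-99036=3738223
5. interest=⌊3738223·175/10000⌋=65418; principal=166188-65418=100770; balance=3738223-100770=3637453
6. interest=⌊3637453·175/10000⌋=63655; principal=166188-63655=102533; balance=3637453-102533=3534920
7. interest=⌊3534920·175/10000⌋=61861; principal=166188-61861=104327; balance=3534920-104327=3430593
8. interest=⌊3430593·175/10000⌋=60035; principal=166188-60035=106153; balance=3430593-106153=3324440
9. interest=⌊3324440·175/10000⌋=58177; principal=166188-58177=108011; balance=3324440-108011=3216429
10. interest=⌊3216429·175/10000⌋=56287; principal=166188-56287=109901; balance=3216429-109901=3106528
11. interest=⌊3106528·175/10000⌋=54364; principal=166188-54364=111824; balance=3106528-111824=2994704
12. interest=⌊2994704·175/10000⌋=52407; principal=166188-52407=113781; balance=2994704-113781=2880923
13. interest=⌊2880923·175/10000⌋=50416; principal=166188-50416=115772; balance=2880923-115772=2765151
14. interest=⌊2765151·175/10000⌋=48390; principal=166188-48390=117798; balance=2765151-117798=2647353
15. interest=⌊2647353·175/10000⌋=46328; principal=166188-46328=119860; balance=2647353-119860=2527493
16. interest=⌊2527493·175/10000⌋=44231; principal=166188-44231=121957; balance=2527493-121957=2405536
17. interest=⌊2405536·175/10000⌋=42096; principal=166188-42096=124092; balance=2405536-124092=2281444
18. interest=⌊2281444·175/10000⌋=39925; principal=166188-39925=126263; balance=2281444-126263=2155181
19. interest=⌊2155181·175/10000⌋=37715; principal=166188-37715=128473; balance=2155181-128473=2026708
20. interest=⌊2026708·175/10000⌋=35467; principal=166188-35467=130721; balance=2026708-130721=1895987
21. interest=⌊1895987·175/10000⌋=33179; principal=166188-33179=133009; balance=1895987-133009=1762978
22. interest=⌊1762978·175/10000⌋=30852; principal=166188-30852=135336; balance=1762978-135336=1627642
23. interest=⌊1627642·175/10000⌋=28483; principal=166188-28483=137705; balance=1627642-137705=1489937
24. interest=⌊1489937·175/10000⌋=26073; principal=166188-26073=140115; balance=1489937-140115=1349822
25. interest=⌊1349822·175/10000⌋=23621; principal=166188-23621=142567; balance=1349822-142567=1207255
26. interest=⌊1207255·175/10000⌋=21126; principal=166188-21126=145062; balance=1207255-145062=1062193
27. interest=⌊1062193·175/10000⌋=18588; principal=166188-18588=147600; balance=1062193-147600=914593
28. interest=⌊914593·175/10000⌋=16005; principal=166188-16005=150183; balance=914593-150183=764410
29. interest=⌊764410·175/10000⌋=13377; principal=166188-13377=152811; balance=764410-152811=611599
30. interest=⌊611599·175/10000⌋=10702; principal=166188-10702=155486; balance=611599-155486=456113
31. interest=⌊456113·175/10000⌋=7981; principal=166188-7981=158207; balance=456113-158207=297906
32. interest=⌊297906·175/10000⌋=5213; principal=166188-5213=160975; balance=297906-160975=136931
33. interest=⌊136931·175/10000⌋=2396; principal=min(166188-2396,136931)=136931; balance=136931-136931=0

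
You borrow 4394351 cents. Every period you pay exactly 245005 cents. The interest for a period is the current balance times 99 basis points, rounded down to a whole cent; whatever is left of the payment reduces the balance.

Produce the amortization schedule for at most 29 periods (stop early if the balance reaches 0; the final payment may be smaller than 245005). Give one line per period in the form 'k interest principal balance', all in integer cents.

1. interest=⌊4394351·99/10000⌋=43504; principal=245005-43504=201501; balance=4394351-201501=4192850
2. interest=⌊4192850·99/10000⌋=41509; principal=245005-41509=203496; balance=4192850-203496=3989354
3. interest=⌊3989354·99/10000⌋=39494; principal=245005-39494=205511; balance=3989354-205511=3783843
4. interest=⌊3783843·99/10000⌋=37460; principal=245005-37460=207545; balance=3783843-207545=3576298
5. interest=⌊3576298·99/10000⌋=35405; principal=245005-35405=209600; balance=3576298-209600=3366698
6. interest=⌊3366698·99/10000⌋=33330; principal=245005-33330=211675; balance=3366698-211675=3155023
7. interest=⌊3155023·99/10000⌋=31234; principal=245005-31234=213771; balance=3155023-213771=2941252
8. interest=⌊2941252·99/10000⌋=29118; principal=245005-29118=215887; balance=2941252-215887=2725365
9. interest=⌊2725365·99/10000⌋=26981; principal=245005-26981=218024; balance=2725365-218024=2507341
10. interest=⌊2507341·99/10000⌋=24822; principal=245005-24822=220183; balance=2507341-220183=2287158
11. interest=⌊2287158·99/10000⌋=22642; principal=245005-22642=222363; balance=2287158-222363=2064795
12. interest=⌊2064795·99/10000⌋=20441; principal=245005-20441=224564; balance=2064795-224564=1840231
13. interest=⌊1840231·99/10000⌋=18218; principal=245005-18218=226787; balance=1840231-226787=1613444
14. interest=⌊1613444·99/10000⌋=15973; principal=245005-15973=229032; balance=1613444-229032=1384412
15. interest=⌊1384412·99/10000⌋=13705; principal=245005-13705=231300; balance=1384412-231300=1153112
16. interest=⌊1153112·99/10000⌋=11415; principal=245005-11415=233590; balance=1153112-233590=919522
17. interest=⌊919522·99/10000⌋=9103; principal=245005-9103=235902; balance=919522-235902=683620
18. interest=⌊683620·99/10000⌋=6767; principal=245005-6767=238238; balance=683620-238238=445382
19. interest=⌊445382·99/10000⌋=4409; principal=245005-4409=240596; balance=445382-240596=204786
20. interest=⌊204786·99/10000⌋=2027; principal=min(245005-2027,204786)=204786; balance=204786-204786=0

1 43504 201501 4192850
2 41509 203496 3989354
3 39494 205511 3783843
4 37460 207545 3576298
5 35405 209600 3366698
6 33330 211675 3155023
7 31234 213771 2941252
8 29118 215887 2725365
9 26981 218024 2507341
10 24822 220183 2287158
11 22642 222363 2064795
12 20441 224564 1840231
13 18218 226787 1613444
14 15973 229032 1384412
15 13705 231300 1153112
16 11415 233590 919522
17 9103 235902 683620
18 6767 238238 445382
19 4409 240596 204786
20 2027 204786 0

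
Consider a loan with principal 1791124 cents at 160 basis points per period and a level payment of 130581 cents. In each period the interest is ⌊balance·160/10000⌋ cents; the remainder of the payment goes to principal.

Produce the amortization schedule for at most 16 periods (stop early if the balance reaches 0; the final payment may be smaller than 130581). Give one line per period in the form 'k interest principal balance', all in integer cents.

1. interest=⌊1791124·160/10000⌋=28657; principal=130581-28657=101924; balance=1791124-101924=1689200
2. interest=⌊1689200·160/10000⌋=27027; principal=130581-27027=103554; balance=1689200-103554=1585646
3. interest=⌊1585646·160/10000⌋=25370; principal=130581-25370=105211; balance=1585646-105211=1480435
4. interest=⌊1480435·160/10000⌋=23686; principal=130581-23686=106895; balance=1480435-106895=1373540
5. interest=⌊1373540·160/10000⌋=21976; principal=130581-21976=108605; balance=1373540-108605=1264935
6. interest=⌊1264935·160/10000⌋=20238; principal=130581-20238=110343; balance=1264935-110343=1154592
7. interest=⌊1154592·160/10000⌋=18473; principal=130581-18473=112108; balance=1154592-112108=1042484
8. interest=⌊1042484·160/10000⌋=16679; principal=130581-16679=113902; balance=1042484-113902=928582
9. interest=⌊928582·160/10000⌋=14857; principal=130581-14857=115724; balance=928582-115724=812858
10. interest=⌊812858·160/10000⌋=13005; principal=130581-13005=117576; balance=812858-117576=695282
11. interest=⌊695282·160/10000⌋=11124; principal=130581-11124=119457; balance=695282-119457=575825
12. interest=⌊575825·160/10000⌋=9213; principal=130581-9213=121368; balance=575825-121368=454457
13. interest=⌊454457·160/10000⌋=7271; principal=130581-7271=123310; balance=454457-123310=331147
14. interest=⌊331147·160/10000⌋=5298; principal=130581-5298=125283; balance=331147-125283=205864
15. interest=⌊205864·160/10000⌋=3293; principal=130581-3293=127288; balance=205864-127288=78576
16. interest=⌊78576·160/10000⌋=1257; principal=min(130581-1257,78576)=78576; balance=78576-78576=0

1 28657 101924 1689200
2 27027 103554 1585646
3 25370 105211 1480435
4 23686 106895 1373540
5 21976 108605 1264935
6 20238 110343 1154592
7 18473 112108 1042484
8 16679 113902 928582
9 14857 115724 812858
10 13005 117576 695282
11 11124 119457 575825
12 9213 121368 454457
13 7271 123310 331147
14 5298 125283 205864
15 3293 127288 78576
16 1257 78576 0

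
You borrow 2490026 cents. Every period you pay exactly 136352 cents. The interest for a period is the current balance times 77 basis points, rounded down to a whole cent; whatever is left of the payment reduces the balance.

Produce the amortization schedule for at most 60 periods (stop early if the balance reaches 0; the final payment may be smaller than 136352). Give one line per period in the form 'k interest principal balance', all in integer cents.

1 19173 117179 2372847
2 18270 118082 2254765
3 17361 118991 2135774
4 16445 119907 2015867
5 15522 120830 1895037
6 14591 121761 1773276
7 13654 122698 1650578
8 12709 123643 1526935
9 11757 124595 1402340
10 10798 125554 1276786
11 9831 126521 1150265
12 8857 127495 1022770
13 7875 128477 894293
14 6886 129466 764827
15 5889 130463 634364
16 4884 131468 502896
17 3872 132480 370416
18 2852 133500 236916
19 1824 134528 102388
20 788 102388 0

1. interest=⌊2490026·77/10000⌋=19173; principal=136352-19173=117179; balance=2490026-117179=2372847
2. interest=⌊2372847·77/10000⌋=18270; principal=136352-18270=118082; balance=2372847-118082=2254765
3. interest=⌊2254765·77/10000⌋=17361; principal=136352-17361=118991; balance=2254765-118991=2135774
4. interest=⌊2135774·77/10000⌋=16445; principal=136352-16445=119907; balance=2135774-119907=2015867
5. interest=⌊2015867·77/10000⌋=15522; principal=136352-15522=120830; balance=2015867-120830=1895037
6. interest=⌊1895037·77/10000⌋=14591; principal=136352-14591=121761; balance=1895037-121761=1773276
7. interest=⌊1773276·77/10000⌋=13654; principal=136352-13654=122698; balance=1773276-122698=1650578
8. interest=⌊1650578·77/10000⌋=12709; principal=136352-12709=123643; balance=1650578-123643=1526935
9. interest=⌊1526935·77/10000⌋=11757; principal=136352-11757=124595; balance=1526935-124595=1402340
10. interest=⌊1402340·77/10000⌋=10798; principal=136352-10798=125554; balance=1402340-125554=1276786
11. interest=⌊1276786·77/10000⌋=9831; principal=136352-9831=126521; balance=1276786-126521=1150265
12. interest=⌊1150265·77/10000⌋=8857; principal=136352-8857=127495; balance=1150265-127495=1022770
13. interest=⌊1022770·77/10000⌋=7875; principal=136352-7875=128477; balance=1022770-128477=894293
14. interest=⌊894293·77/10000⌋=6886; principal=136352-6886=129466; balance=894293-129466=764827
15. interest=⌊764827·77/10000⌋=5889; principal=136352-5889=130463; balance=764827-130463=634364
16. interest=⌊634364·77/10000⌋=4884; principal=136352-4884=131468; balance=634364-131468=502896
17. interest=⌊502896·77/10000⌋=3872; principal=136352-3872=132480; balance=502896-132480=370416
18. interest=⌊370416·77/10000⌋=2852; principal=136352-2852=133500; balance=370416-133500=236916
19. interest=⌊236916·77/10000⌋=1824; principal=136352-1824=134528; balance=236916-134528=102388
20. interest=⌊102388·77/10000⌋=788; principal=min(136352-788,102388)=102388; balance=102388-102388=0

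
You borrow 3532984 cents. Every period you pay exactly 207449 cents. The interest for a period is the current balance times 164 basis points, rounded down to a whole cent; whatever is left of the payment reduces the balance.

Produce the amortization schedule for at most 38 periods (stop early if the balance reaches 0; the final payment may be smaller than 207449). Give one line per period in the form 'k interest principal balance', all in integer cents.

1 57940 149509 3383475
2 55488 151961 3231514
3 52996 154453 3077061
4 50463 156986 2920075
5 47889 159560 2760515
6 45272 162177 2598338
7 42612 164837 2433501
8 39909 167540 2265961
9 37161 170288 2095673
10 34369 173080 1922593
11 31530 175919 1746674
12 28645 178804 1567870
13 25713 181736 1386134
14 22732 184717 1201417
15 19703 187746 1013671
16 16624 190825 822846
17 13494 193955 628891
18 10313 197136 431755
19 7080 200369 231386
20 3794 203655 27731
21 454 27731 0

1. interest=⌊3532984·164/10000⌋=57940; principal=207449-57940=149509; balance=3532984-149509=3383475
2. interest=⌊3383475·164/10000⌋=55488; principal=207449-55488=151961; balance=3383475-151961=3231514
3. interest=⌊3231514·164/10000⌋=52996; principal=207449-52996=154453; balance=3231514-154453=3077061
4. interest=⌊3077061·164/10000⌋=50463; principal=207449-50463=156986; balance=3077061-156986=2920075
5. interest=⌊2920075·164/10000⌋=47889; principal=207449-47889=159560; balance=2920075-159560=2760515
6. interest=⌊2760515·164/10000⌋=45272; principal=207449-45272=162177; balance=2760515-162177=2598338
7. interest=⌊2598338·164/10000⌋=42612; principal=207449-42612=164837; balance=2598338-164837=2433501
8. interest=⌊2433501·164/10000⌋=39909; principal=207449-39909=167540; balance=2433501-167540=2265961
9. interest=⌊2265961·164/10000⌋=37161; principal=207449-37161=170288; balance=2265961-170288=2095673
10. interest=⌊2095673·164/10000⌋=34369; principal=207449-34369=173080; balance=2095673-173080=1922593
11. interest=⌊1922593·164/10000⌋=31530; principal=207449-31530=175919; balance=1922593-175919=1746674
12. interest=⌊1746674·164/10000⌋=28645; principal=207449-28645=178804; balance=1746674-178804=1567870
13. interest=⌊1567870·164/10000⌋=25713; principal=207449-25713=181736; balance=1567870-181736=1386134
14. interest=⌊1386134·164/10000⌋=22732; principal=207449-22732=184717; balance=1386134-184717=1201417
15. interest=⌊1201417·164/10000⌋=19703; principal=207449-19703=187746; balance=1201417-187746=1013671
16. interest=⌊1013671·164/10000⌋=16624; principal=207449-16624=190825; balance=1013671-190825=822846
17. interest=⌊822846·164/10000⌋=13494; principal=207449-13494=193955; balance=822846-193955=628891
18. interest=⌊628891·164/10000⌋=10313; principal=207449-10313=197136; balance=628891-197136=431755
19. interest=⌊431755·164/10000⌋=7080; principal=207449-7080=200369; balance=431755-200369=231386
20. interest=⌊231386·164/10000⌋=3794; principal=207449-3794=203655; balance=231386-203655=27731
21. interest=⌊27731·164/10000⌋=454; principal=min(207449-454,27731)=27731; balance=27731-27731=0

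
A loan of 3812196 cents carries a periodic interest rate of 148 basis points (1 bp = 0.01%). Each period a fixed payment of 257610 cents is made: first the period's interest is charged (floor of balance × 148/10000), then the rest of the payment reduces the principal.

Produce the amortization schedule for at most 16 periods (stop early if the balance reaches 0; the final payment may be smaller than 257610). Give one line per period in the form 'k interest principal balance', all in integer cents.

1. interest=⌊3812196·148/10000⌋=56420; principal=257610-56420=201190; balance=3812196-201190=3611006
2. interest=⌊3611006·148/10000⌋=53442; principal=257610-53442=204168; balance=3611006-204168=3406838
3. interest=⌊3406838·148/10000⌋=50421; principal=257610-50421=207189; balance=3406838-207189=3199649
4. interest=⌊3199649·148/10000⌋=47354; principal=257610-47354=210256; balance=3199649-210256=2989393
5. interest=⌊2989393·148/10000⌋=44243; principal=257610-44243=213367; balance=2989393-213367=2776026
6. interest=⌊2776026·148/10000⌋=41085; principal=257610-41085=216525; balance=2776026-216525=2559501
7. interest=⌊2559501·148/10000⌋=37880; principal=257610-37880=219730; balance=2559501-219730=2339771
8. interest=⌊2339771·148/10000⌋=34628; principal=257610-34628=222982; balance=2339771-222982=2116789
9. interest=⌊2116789·148/10000⌋=31328; principal=257610-31328=226282; balance=2116789-226282=1890507
10. interest=⌊1890507·148/10000⌋=27979; principal=257610-27979=229631; balance=1890507-229631=1660876
11. interest=⌊1660876·148/10000⌋=24580; principal=257610-24580=233030; balance=1660876-233030=1427846
12. interest=⌊1427846·148/10000⌋=21132; principal=257610-21132=236478; balance=1427846-236478=1191368
13. interest=⌊1191368·148/10000⌋=17632; principal=257610-17632=239978; balance=1191368-239978=951390
14. interest=⌊951390·148/10000⌋=14080; principal=257610-14080=243530; balance=951390-243530=707860
15. interest=⌊707860·148/10000⌋=10476; principal=257610-10476=247134; balance=707860-247134=460726
16. interest=⌊460726·148/10000⌋=6818; principal=257610-6818=250792; balance=460726-250792=209934

1 56420 201190 3611006
2 53442 204168 3406838
3 50421 207189 3199649
4 47354 210256 2989393
5 44243 213367 2776026
6 41085 216525 2559501
7 37880 219730 2339771
8 34628 222982 2116789
9 31328 226282 1890507
10 27979 229631 1660876
11 24580 233030 1427846
12 21132 236478 1191368
13 17632 239978 951390
14 14080 243530 707860
15 10476 247134 460726
16 6818 250792 209934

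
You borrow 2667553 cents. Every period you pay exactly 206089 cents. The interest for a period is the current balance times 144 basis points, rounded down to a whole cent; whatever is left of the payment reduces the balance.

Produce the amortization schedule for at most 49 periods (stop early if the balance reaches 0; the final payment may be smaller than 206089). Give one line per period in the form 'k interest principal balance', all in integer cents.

1. interest=⌊2667553·144/10000⌋=38412; principal=206089-38412=167677; balance=2667553-167677=2499876
2. interest=⌊2499876·144/10000⌋=35998; principal=206089-35998=170091; balance=2499876-170091=2329785
3. interest=⌊2329785·144/10000⌋=33548; principal=206089-33548=172541; balance=2329785-172541=2157244
4. interest=⌊2157244·144/10000⌋=31064; principal=206089-31064=175025; balance=2157244-175025=1982219
5. interest=⌊1982219·144/10000⌋=28543; principal=206089-28543=177546; balance=1982219-177546=1804673
6. interest=⌊1804673·144/10000⌋=25987; principal=206089-25987=180102; balance=1804673-180102=1624571
7. interest=⌊1624571·144/10000⌋=23393; principal=206089-23393=182696; balance=1624571-182696=1441875
8. interest=⌊1441875·144/10000⌋=20763; principal=206089-20763=185326; balance=1441875-185326=1256549
9. interest=⌊1256549·144/10000⌋=18094; principal=206089-18094=187995; balance=1256549-187995=1068554
10. interest=⌊1068554·144/10000⌋=15387; principal=206089-15387=190702; balance=1068554-190702=877852
11. interest=⌊877852·144/10000⌋=12641; principal=206089-12641=193448; balance=877852-193448=684404
12. interest=⌊684404·144/10000⌋=9855; principal=206089-9855=196234; balance=684404-196234=488170
13. interest=⌊488170·144/10000⌋=7029; principal=206089-7029=199060; balance=488170-199060=289110
14. interest=⌊289110·144/10000⌋=4163; principal=206089-4163=201926; balance=289110-201926=87184
15. interest=⌊87184·144/10000⌋=1255; principal=min(206089-1255,87184)=87184; balance=87184-87184=0

1 38412 167677 2499876
2 35998 170091 2329785
3 33548 172541 2157244
4 31064 175025 1982219
5 28543 177546 1804673
6 25987 180102 1624571
7 23393 182696 1441875
8 20763 185326 1256549
9 18094 187995 1068554
10 15387 190702 877852
11 12641 193448 684404
12 9855 196234 488170
13 7029 199060 289110
14 4163 201926 87184
15 1255 87184 0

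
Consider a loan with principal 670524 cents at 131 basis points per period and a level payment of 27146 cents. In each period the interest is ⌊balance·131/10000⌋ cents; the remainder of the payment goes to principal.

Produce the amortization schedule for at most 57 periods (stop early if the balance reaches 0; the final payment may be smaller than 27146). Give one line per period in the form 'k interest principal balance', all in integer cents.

1 8783 18363 652161
2 8543 18603 633558
3 8299 18847 614711
4 8052 19094 595617
5 7802 19344 576273
6 7549 19597 556676
7 7292 19854 536822
8 7032 20114 516708
9 6768 20378 496330
10 6501 20645 475685
11 6231 20915 454770
12 5957 21189 433581
13 5679 21467 412114
14 5398 21748 390366
15 5113 22033 368333
16 4825 22321 346012
17 4532 22614 323398
18 4236 22910 300488
19 3936 23210 277278
20 3632 23514 253764
21 3324 23822 229942
22 3012 24134 205808
23 2696 24450 181358
24 2375 24771 156587
25 2051 25095 131492
26 1722 25424 106068
27 1389 25757 80311
28 1052 26094 54217
29 710 26436 27781
30 363 26783 998
31 13 998 0

1. interest=⌊670524·131/10000⌋=8783; principal=27146-8783=18363; balance=670524-18363=652161
2. interest=⌊652161·131/10000⌋=8543; principal=27146-8543=18603; balance=652161-18603=633558
3. interest=⌊633558·131/10000⌋=8299; principal=27146-8299=18847; balance=633558-18847=614711
4. interest=⌊614711·131/10000⌋=8052; principal=27146-8052=19094; balance=614711-19094=595617
5. interest=⌊595617·131/10000⌋=7802; principal=27146-7802=19344; balance=595617-19344=576273
6. interest=⌊576273·131/10000⌋=7549; principal=27146-7549=19597; balance=576273-19597=556676
7. interest=⌊556676·131/10000⌋=7292; principal=27146-7292=19854; balance=556676-19854=536822
8. interest=⌊536822·131/10000⌋=7032; principal=27146-7032=20114; balance=536822-20114=516708
9. interest=⌊516708·131/10000⌋=6768; principal=27146-6768=20378; balance=516708-20378=496330
10. interest=⌊496330·131/10000⌋=6501; principal=27146-6501=20645; balance=496330-20645=475685
11. interest=⌊475685·131/10000⌋=6231; principal=27146-6231=20915; balance=475685-20915=454770
12. interest=⌊454770·131/10000⌋=5957; principal=27146-5957=21189; balance=454770-21189=433581
13. interest=⌊433581·131/10000⌋=5679; principal=27146-5679=21467; balance=433581-21467=412114
14. interest=⌊412114·131/10000⌋=5398; principal=27146-5398=21748; balance=412114-21748=390366
15. interest=⌊390366·131/10000⌋=5113; principal=27146-5113=22033; balance=390366-22033=368333
16. interest=⌊368333·131/10000⌋=4825; principal=27146-4825=22321; balance=368333-22321=346012
17. interest=⌊346012·131/10000⌋=4532; principal=27146-4532=22614; balance=346012-22614=323398
18. interest=⌊323398·131/10000⌋=4236; principal=27146-4236=22910; balance=323398-22910=300488
19. interest=⌊300488·131/10000⌋=3936; principal=27146-3936=23210; balance=300488-23210=277278
20. interest=⌊277278·131/10000⌋=3632; principal=27146-3632=23514; balance=277278-23514=253764
21. interest=⌊253764·131/10000⌋=3324; principal=27146-3324=23822; balance=253764-23822=229942
22. interest=⌊229942·131/10000⌋=3012; principal=27146-3012=24134; balance=229942-24134=205808
23. interest=⌊205808·131/10000⌋=2696; principal=27146-2696=24450; balance=205808-24450=181358
24. interest=⌊181358·131/10000⌋=2375; principal=27146-2375=24771; balance=181358-24771=156587
25. interest=⌊156587·131/10000⌋=2051; principal=27146-2051=25095; balance=156587-25095=131492
26. interest=⌊131492·131/10000⌋=1722; principal=27146-1722=25424; balance=131492-25424=106068
27. interest=⌊106068·131/10000⌋=1389; principal=27146-1389=25757; balance=106068-25757=80311
28. interest=⌊80311·131/10000⌋=1052; principal=27146-1052=26094; balance=80311-26094=54217
29. interest=⌊54217·131/10000⌋=710; principal=27146-710=26436; balance=54217-26436=27781
30. interest=⌊27781·131/10000⌋=363; principal=27146-363=26783; balance=27781-26783=998
31. interest=⌊998·131/10000⌋=13; principal=min(27146-13,998)=998; balance=998-998=0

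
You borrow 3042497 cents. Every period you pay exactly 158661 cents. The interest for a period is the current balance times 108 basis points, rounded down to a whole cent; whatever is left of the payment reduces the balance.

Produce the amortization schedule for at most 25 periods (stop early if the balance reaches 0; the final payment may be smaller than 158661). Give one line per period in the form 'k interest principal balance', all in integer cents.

1 32858 125803 2916694
2 31500 127161 2789533
3 30126 128535 2660998
4 28738 129923 2531075
5 27335 131326 2399749
6 25917 132744 2267005
7 24483 134178 2132827
8 23034 135627 1997200
9 21569 137092 1860108
10 20089 138572 1721536
11 18592 140069 1581467
12 17079 141582 1439885
13 15550 143111 1296774
14 14005 144656 1152118
15 12442 146219 1005899
16 10863 147798 858101
17 9267 149394 708707
18 7654 151007 557700
19 6023 152638 405062
20 4374 154287 250775
21 2708 155953 94822
22 1024 94822 0

1. interest=⌊3042497·108/10000⌋=32858; principal=158661-32858=125803; balance=3042497-125803=2916694
2. interest=⌊2916694·108/10000⌋=31500; principal=158661-31500=127161; balance=2916694-127161=2789533
3. interest=⌊2789533·108/10000⌋=30126; principal=158661-30126=128535; balance=2789533-128535=2660998
4. interest=⌊2660998·108/10000⌋=28738; principal=158661-28738=129923; balance=2660998-129923=2531075
5. interest=⌊2531075·108/10000⌋=27335; principal=158661-27335=131326; balance=2531075-131326=2399749
6. interest=⌊2399749·108/10000⌋=25917; principal=158661-25917=132744; balance=2399749-132744=2267005
7. interest=⌊2267005·108/10000⌋=24483; principal=158661-24483=134178; balance=2267005-134178=2132827
8. interest=⌊2132827·108/10000⌋=23034; principal=158661-23034=135627; balance=2132827-135627=1997200
9. interest=⌊1997200·108/10000⌋=21569; principal=158661-21569=137092; balance=1997200-137092=1860108
10. interest=⌊1860108·108/10000⌋=20089; principal=158661-20089=138572; balance=1860108-138572=1721536
11. interest=⌊1721536·108/10000⌋=18592; principal=158661-18592=140069; balance=1721536-140069=1581467
12. interest=⌊1581467·108/10000⌋=17079; principal=158661-17079=141582; balance=1581467-141582=1439885
13. interest=⌊1439885·108/10000⌋=15550; principal=158661-15550=143111; balance=1439885-143111=1296774
14. interest=⌊1296774·108/10000⌋=14005; principal=158661-14005=144656; balance=1296774-144656=1152118
15. interest=⌊1152118·108/10000⌋=12442; principal=158661-12442=146219; balance=1152118-146219=1005899
16. interest=⌊1005899·108/10000⌋=10863; principal=158661-10863=147798; balance=1005899-147798=858101
17. interest=⌊858101·108/10000⌋=9267; principal=158661-9267=149394; balance=858101-149394=708707
18. interest=⌊708707·108/10000⌋=7654; principal=158661-7654=151007; balance=708707-151007=557700
19. interest=⌊557700·108/10000⌋=6023; principal=158661-6023=152638; balance=557700-152638=405062
20. interest=⌊405062·108/10000⌋=4374; principal=158661-4374=154287; balance=405062-154287=250775
21. interest=⌊250775·108/10000⌋=2708; principal=158661-2708=155953; balance=250775-155953=94822
22. interest=⌊94822·108/10000⌋=1024; principal=min(158661-1024,94822)=94822; balance=94822-94822=0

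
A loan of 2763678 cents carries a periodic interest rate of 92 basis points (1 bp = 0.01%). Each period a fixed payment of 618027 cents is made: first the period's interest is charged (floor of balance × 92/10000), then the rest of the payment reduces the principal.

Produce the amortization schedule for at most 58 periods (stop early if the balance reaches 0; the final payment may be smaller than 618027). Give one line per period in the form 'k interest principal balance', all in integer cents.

1 25425 592602 2171076
2 19973 598054 1573022
3 14471 603556 969466
4 8919 609108 360358
5 3315 360358 0

1. interest=⌊2763678·92/10000⌋=25425; principal=618027-25425=592602; balance=2763678-592602=2171076
2. interest=⌊2171076·92/10000⌋=19973; principal=618027-19973=598054; balance=2171076-598054=1573022
3. interest=⌊1573022·92/10000⌋=14471; principal=618027-14471=603556; balance=1573022-603556=969466
4. interest=⌊969466·92/10000⌋=8919; principal=618027-8919=609108; balance=969466-609108=360358
5. interest=⌊360358·92/10000⌋=3315; principal=min(618027-3315,360358)=360358; balance=360358-360358=0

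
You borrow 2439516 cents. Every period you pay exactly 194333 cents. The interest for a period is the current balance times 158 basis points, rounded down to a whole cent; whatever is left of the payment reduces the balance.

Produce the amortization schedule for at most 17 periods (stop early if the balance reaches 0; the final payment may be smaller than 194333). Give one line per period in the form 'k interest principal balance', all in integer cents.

1. interest=⌊2439516·158/10000⌋=38544; principal=194333-38544=155789; balance=2439516-155789=2283727
2. interest=⌊2283727·158/10000⌋=36082; principal=194333-36082=158251; balance=2283727-158251=2125476
3. interest=⌊2125476·158/10000⌋=33582; principal=194333-33582=160751; balance=2125476-160751=1964725
4. interest=⌊1964725·158/10000⌋=31042; principal=194333-31042=163291; balance=1964725-163291=1801434
5. interest=⌊1801434·158/10000⌋=28462; principal=194333-28462=165871; balance=1801434-165871=1635563
6. interest=⌊1635563·158/10000⌋=25841; principal=194333-25841=168492; balance=1635563-168492=1467071
7. interest=⌊1467071·158/10000⌋=23179; principal=194333-23179=171154; balance=1467071-171154=1295917
8. interest=⌊1295917·158/10000⌋=20475; principal=194333-20475=173858; balance=1295917-173858=1122059
9. interest=⌊1122059·158/10000⌋=17728; principal=194333-17728=176605; balance=1122059-176605=945454
10. interest=⌊945454·158/10000⌋=14938; principal=194333-14938=179395; balance=945454-179395=766059
11. interest=⌊766059·158/10000⌋=12103; principal=194333-12103=182230; balance=766059-182230=583829
12. interest=⌊583829·158/10000⌋=9224; principal=194333-9224=185109; balance=583829-185109=398720
13. interest=⌊398720·158/10000⌋=6299; principal=194333-6299=188034; balance=398720-188034=210686
14. interest=⌊210686·158/10000⌋=3328; principal=194333-3328=191005; balance=210686-191005=19681
15. interest=⌊19681·158/10000⌋=310; principal=min(194333-310,19681)=19681; balance=19681-19681=0

1 38544 155789 2283727
2 36082 158251 2125476
3 33582 160751 1964725
4 31042 163291 1801434
5 28462 165871 1635563
6 25841 168492 1467071
7 23179 171154 1295917
8 20475 173858 1122059
9 17728 176605 945454
10 14938 179395 766059
11 12103 182230 583829
12 9224 185109 398720
13 6299 188034 210686
14 3328 191005 19681
15 310 19681 0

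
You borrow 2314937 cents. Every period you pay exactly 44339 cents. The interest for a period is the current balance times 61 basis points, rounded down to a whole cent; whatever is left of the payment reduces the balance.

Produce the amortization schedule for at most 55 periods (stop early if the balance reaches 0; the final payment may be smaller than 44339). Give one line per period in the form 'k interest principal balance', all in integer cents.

1 14121 30218 2284719
2 13936 30403 2254316
3 13751 30588 2223728
4 13564 30775 2192953
5 13377 30962 2161991
6 13188 31151 2130840
7 12998 31341 2099499
8 12806 31533 2067966
9 12614 31725 2036241
10 12421 31918 2004323
11 12226 32113 1972210
12 12030 32309 1939901
13 11833 32506 1907395
14 11635 32704 1874691
15 11435 32904 1841787
16 11234 33105 1808682
17 11032 33307 1775375
18 10829 33510 1741865
19 10625 33714 1708151
20 10419 33920 1674231
21 10212 34127 1640104
22 10004 34335 1605769
23 9795 34544 1571225
24 9584 34755 1536470
25 9372 34967 1501503
26 9159 35180 1466323
27 8944 35395 1430928
28 8728 35611 1395317
29 8511 35828 1359489
30 8292 36047 1323442
31 8072 36267 1287175
32 7851 36488 1250687
33 7629 36710 1213977
34 7405 36934 1177043
35 7179 37160 1139883
36 6953 37386 1102497
37 6725 37614 1064883
38 6495 37844 1027039
39 6264 38075 988964
40 6032 38307 950657
41 5799 38540 912117
42 5563 38776 873341
43 5327 39012 834329
44 5089 39250 795079
45 4849 39490 755589
46 4609 39730 715859
47 4366 39973 675886
48 4122 40217 635669
49 3877 40462 595207
50 3630 40709 554498
51 3382 40957 513541
52 3132 41207 472334
53 2881 41458 430876
54 2628 41711 389165
55 2373 41966 347199

1. interest=⌊2314937·61/10000⌋=14121; principal=44339-14121=30218; balance=2314937-30218=2284719
2. interest=⌊2284719·61/10000⌋=13936; principal=44339-13936=30403; balance=2284719-30403=2254316
3. interest=⌊2254316·61/10000⌋=13751; principal=44339-13751=30588; balance=2254316-30588=2223728
4. interest=⌊2223728·61/10000⌋=13564; principal=44339-13564=30775; balance=2223728-30775=2192953
5. interest=⌊2192953·61/10000⌋=13377; principal=44339-13377=30962; balance=2192953-30962=2161991
6. interest=⌊2161991·61/10000⌋=13188; principal=44339-13188=31151; balance=2161991-31151=2130840
7. interest=⌊2130840·61/10000⌋=12998; principal=44339-12998=31341; balance=2130840-31341=2099499
8. interest=⌊2099499·61/10000⌋=12806; principal=44339-12806=31533; balance=2099499-31533=2067966
9. interest=⌊2067966·61/10000⌋=12614; principal=44339-12614=31725; balance=2067966-31725=2036241
10. interest=⌊2036241·61/10000⌋=12421; principal=44339-12421=31918; balance=2036241-31918=2004323
11. interest=⌊2004323·61/10000⌋=12226; principal=44339-12226=32113; balance=2004323-32113=1972210
12. interest=⌊1972210·61/10000⌋=12030; principal=44339-12030=32309; balance=1972210-32309=1939901
13. interest=⌊1939901·61/10000⌋=11833; principal=44339-11833=32506; balance=1939901-32506=1907395
14. interest=⌊1907395·61/10000⌋=11635; principal=44339-11635=32704; balance=1907395-32704=1874691
15. interest=⌊1874691·61/10000⌋=11435; principal=44339-11435=32904; balance=1874691-32904=1841787
16. interest=⌊1841787·61/10000⌋=11234; principal=44339-11234=33105; balance=1841787-33105=1808682
17. interest=⌊1808682·61/10000⌋=11032; principal=44339-11032=33307; balance=1808682-33307=1775375
18. interest=⌊1775375·61/10000⌋=10829; principal=44339-10829=33510; balance=1775375-33510=1741865
19. interest=⌊1741865·61/10000⌋=10625; principal=44339-10625=33714; balance=1741865-33714=1708151
20. interest=⌊1708151·61/10000⌋=10419; principal=44339-10419=33920; balance=1708151-33920=1674231
21. interest=⌊1674231·61/10000⌋=10212; principal=44339-10212=34127; balance=1674231-34127=1640104
22. interest=⌊1640104·61/10000⌋=10004; principal=44339-10004=34335; balance=1640104-34335=1605769
23. interest=⌊1605769·61/10000⌋=9795; principal=44339-9795=34544; balance=1605769-34544=1571225
24. interest=⌊1571225·61/10000⌋=9584; principal=44339-9584=34755; balance=1571225-34755=1536470
25. interest=⌊1536470·61/10000⌋=9372; principal=44339-9372=34967; balance=1536470-34967=1501503
26. interest=⌊1501503·61/10000⌋=9159; principal=44339-9159=35180; balance=1501503-35180=1466323
27. interest=⌊1466323·61/10000⌋=8944; principal=44339-8944=35395; balance=1466323-35395=1430928
28. interest=⌊1430928·61/10000⌋=8728; principal=44339-8728=35611; balance=1430928-35611=1395317
29. interest=⌊1395317·61/10000⌋=8511; principal=44339-8511=35828; balance=1395317-35828=1359489
30. interest=⌊1359489·61/10000⌋=8292; principal=44339-8292=36047; balance=1359489-36047=1323442
31. interest=⌊1323442·61/10000⌋=8072; principal=44339-8072=36267; balance=1323442-36267=1287175
32. interest=⌊1287175·61/10000⌋=7851; principal=44339-7851=36488; balance=1287175-36488=1250687
33. interest=⌊1250687·61/10000⌋=7629; principal=44339-7629=36710; balance=1250687-36710=1213977
34. interest=⌊1213977·61/10000⌋=7405; principal=44339-7405=36934; balance=1213977-36934=1177043
35. interest=⌊1177043·61/10000⌋=7179; principal=44339-7179=37160; balance=1177043-37160=1139883
36. interest=⌊1139883·61/10000⌋=6953; principal=44339-6953=37386; balance=1139883-37386=1102497
37. interest=⌊1102497·61/10000⌋=6725; principal=44339-6725=37614; balance=1102497-37614=1064883
38. interest=⌊1064883·61/10000⌋=6495; principal=44339-6495=37844; balance=1064883-37844=1027039
39. interest=⌊1027039·61/10000⌋=6264; principal=44339-6264=38075; balance=1027039-38075=988964
40. interest=⌊988964·61/10000⌋=6032; principal=44339-6032=38307; balance=988964-38307=950657
41. interest=⌊950657·61/10000⌋=5799; principal=44339-5799=38540; balance=950657-38540=912117
42. interest=⌊912117·61/10000⌋=5563; principal=44339-5563=38776; balance=912117-38776=873341
43. interest=⌊873341·61/10000⌋=5327; principal=44339-5327=39012; balance=873341-39012=834329
44. interest=⌊834329·61/10000⌋=5089; principal=44339-5089=39250; balance=834329-39250=795079
45. interest=⌊795079·61/10000⌋=4849; principal=44339-4849=39490; balance=795079-39490=755589
46. interest=⌊755589·61/10000⌋=4609; principal=44339-4609=39730; balance=755589-39730=715859
47. interest=⌊715859·61/10000⌋=4366; principal=44339-4366=39973; balance=715859-39973=675886
48. interest=⌊675886·61/10000⌋=4122; principal=44339-4122=40217; balance=675886-40217=635669
49. interest=⌊635669·61/10000⌋=3877; principal=44339-3877=40462; balance=635669-40462=595207
50. interest=⌊595207·61/10000⌋=3630; principal=44339-3630=40709; balance=595207-40709=554498
51. interest=⌊554498·61/10000⌋=3382; principal=44339-3382=40957; balance=554498-40957=513541
52. interest=⌊513541·61/10000⌋=3132; principal=44339-3132=41207; balance=513541-41207=472334
53. interest=⌊472334·61/10000⌋=2881; principal=44339-2881=41458; balance=472334-41458=430876
54. interest=⌊430876·61/10000⌋=2628; principal=44339-2628=41711; balance=430876-41711=389165
55. interest=⌊389165·61/10000⌋=2373; principal=44339-2373=41966; balance=389165-41966=347199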